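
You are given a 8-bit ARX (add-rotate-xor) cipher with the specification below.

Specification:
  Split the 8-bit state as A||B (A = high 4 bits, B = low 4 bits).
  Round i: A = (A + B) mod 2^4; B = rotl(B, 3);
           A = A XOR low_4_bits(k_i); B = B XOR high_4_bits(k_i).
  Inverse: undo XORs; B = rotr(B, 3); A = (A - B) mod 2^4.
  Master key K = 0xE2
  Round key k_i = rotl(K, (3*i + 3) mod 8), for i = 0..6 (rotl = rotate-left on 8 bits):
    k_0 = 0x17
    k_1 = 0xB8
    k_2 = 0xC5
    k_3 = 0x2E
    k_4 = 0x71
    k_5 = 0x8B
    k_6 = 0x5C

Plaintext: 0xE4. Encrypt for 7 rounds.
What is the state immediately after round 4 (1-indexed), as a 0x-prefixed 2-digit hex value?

s_0 = plaintext = 0xE4
s_1 = Round(s_0, k_0) = 0x53
s_2 = Round(s_1, k_1) = 0x02
s_3 = Round(s_2, k_2) = 0x7D
s_4 = Round(s_3, k_3) = 0xAC
s_5 = Round(s_4, k_4) = 0x71
s_6 = Round(s_5, k_5) = 0x30
s_7 = Round(s_6, k_6) = 0xF5

0xAC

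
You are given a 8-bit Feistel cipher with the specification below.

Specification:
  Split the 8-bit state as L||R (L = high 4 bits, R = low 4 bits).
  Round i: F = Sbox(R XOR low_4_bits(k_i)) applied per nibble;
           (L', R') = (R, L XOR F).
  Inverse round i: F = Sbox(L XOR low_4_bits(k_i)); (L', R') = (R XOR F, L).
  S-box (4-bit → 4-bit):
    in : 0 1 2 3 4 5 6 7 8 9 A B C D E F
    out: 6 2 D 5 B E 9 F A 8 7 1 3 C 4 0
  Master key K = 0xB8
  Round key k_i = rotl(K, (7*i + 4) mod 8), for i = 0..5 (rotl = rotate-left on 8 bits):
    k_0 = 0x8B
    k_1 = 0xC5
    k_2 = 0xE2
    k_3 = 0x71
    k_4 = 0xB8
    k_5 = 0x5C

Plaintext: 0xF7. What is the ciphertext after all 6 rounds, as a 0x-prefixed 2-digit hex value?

s_0 = plaintext = 0xF7
s_1 = Round(s_0, k_0) = 0x7C
s_2 = Round(s_1, k_1) = 0xCF
s_3 = Round(s_2, k_2) = 0xF0
s_4 = Round(s_3, k_3) = 0x0D
s_5 = Round(s_4, k_4) = 0xDE
s_6 = Round(s_5, k_5) = 0xE0

0xE0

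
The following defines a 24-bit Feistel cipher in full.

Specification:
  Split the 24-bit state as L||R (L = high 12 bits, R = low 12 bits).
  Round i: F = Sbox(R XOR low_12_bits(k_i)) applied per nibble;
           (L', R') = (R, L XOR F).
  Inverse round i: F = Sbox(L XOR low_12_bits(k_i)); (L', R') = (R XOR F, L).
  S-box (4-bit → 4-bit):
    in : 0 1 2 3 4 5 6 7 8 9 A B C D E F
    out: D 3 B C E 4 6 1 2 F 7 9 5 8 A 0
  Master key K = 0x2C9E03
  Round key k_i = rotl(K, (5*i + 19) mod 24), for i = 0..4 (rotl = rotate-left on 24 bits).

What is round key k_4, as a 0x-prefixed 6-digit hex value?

0x01964F

K = 0x2C9E03
k_0 = rotl(K, (5*0+19) mod 24) = rotl(K, 19) = 0x1964F0
k_1 = rotl(K, (5*1+19) mod 24) = rotl(K, 0) = 0x2C9E03
k_2 = rotl(K, (5*2+19) mod 24) = rotl(K, 5) = 0x93C065
k_3 = rotl(K, (5*3+19) mod 24) = rotl(K, 10) = 0x780CB2
k_4 = rotl(K, (5*4+19) mod 24) = rotl(K, 15) = 0x01964F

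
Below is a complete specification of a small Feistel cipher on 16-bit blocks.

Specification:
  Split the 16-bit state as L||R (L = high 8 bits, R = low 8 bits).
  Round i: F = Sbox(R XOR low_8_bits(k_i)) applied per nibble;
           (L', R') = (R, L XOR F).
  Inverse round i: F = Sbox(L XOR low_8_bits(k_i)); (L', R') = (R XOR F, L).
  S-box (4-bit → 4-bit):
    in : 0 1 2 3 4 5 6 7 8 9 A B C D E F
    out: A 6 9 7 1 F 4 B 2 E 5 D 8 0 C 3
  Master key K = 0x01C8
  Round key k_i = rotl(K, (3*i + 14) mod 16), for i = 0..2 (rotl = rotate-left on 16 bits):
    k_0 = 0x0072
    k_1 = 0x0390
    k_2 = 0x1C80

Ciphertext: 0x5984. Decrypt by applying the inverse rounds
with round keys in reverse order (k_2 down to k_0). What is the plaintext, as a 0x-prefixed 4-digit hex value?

s_0 = ciphertext = 0x5984
s_1 = InvRound(s_0, k_2) = 0x8A59
s_2 = InvRound(s_1, k_1) = 0x3C8A
s_3 = InvRound(s_2, k_0) = 0x963C

0x963C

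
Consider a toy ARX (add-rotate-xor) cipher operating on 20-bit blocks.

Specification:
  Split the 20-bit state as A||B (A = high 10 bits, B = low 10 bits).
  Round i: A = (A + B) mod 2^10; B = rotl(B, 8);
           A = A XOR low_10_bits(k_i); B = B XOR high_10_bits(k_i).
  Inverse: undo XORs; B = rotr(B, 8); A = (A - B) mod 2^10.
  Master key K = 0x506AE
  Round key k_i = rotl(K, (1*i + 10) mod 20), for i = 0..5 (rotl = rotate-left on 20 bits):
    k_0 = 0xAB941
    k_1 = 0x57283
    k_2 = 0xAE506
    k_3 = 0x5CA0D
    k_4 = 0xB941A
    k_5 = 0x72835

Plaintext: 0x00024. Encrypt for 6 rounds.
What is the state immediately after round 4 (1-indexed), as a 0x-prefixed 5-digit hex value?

0x62DB3

s_0 = plaintext = 0x00024
s_1 = Round(s_0, k_0) = 0x596A7
s_2 = Round(s_1, k_1) = 0xA3EF5
s_3 = Round(s_2, k_2) = 0x20B04
s_4 = Round(s_3, k_3) = 0x62DB3
s_5 = Round(s_4, k_4) = 0xC9189
s_6 = Round(s_5, k_5) = 0x260A8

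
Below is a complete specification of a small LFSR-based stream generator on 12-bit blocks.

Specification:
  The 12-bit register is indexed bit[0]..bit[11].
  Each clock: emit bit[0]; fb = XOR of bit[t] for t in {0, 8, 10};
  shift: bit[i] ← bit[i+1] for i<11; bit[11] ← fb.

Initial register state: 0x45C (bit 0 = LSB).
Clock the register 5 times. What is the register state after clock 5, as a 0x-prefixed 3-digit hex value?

0xEA2

reg_0 = 0x45C
clock 1: out=0, reg = 0xA2E
clock 2: out=0, reg = 0x517
clock 3: out=1, reg = 0xA8B
clock 4: out=1, reg = 0xD45
clock 5: out=1, reg = 0xEA2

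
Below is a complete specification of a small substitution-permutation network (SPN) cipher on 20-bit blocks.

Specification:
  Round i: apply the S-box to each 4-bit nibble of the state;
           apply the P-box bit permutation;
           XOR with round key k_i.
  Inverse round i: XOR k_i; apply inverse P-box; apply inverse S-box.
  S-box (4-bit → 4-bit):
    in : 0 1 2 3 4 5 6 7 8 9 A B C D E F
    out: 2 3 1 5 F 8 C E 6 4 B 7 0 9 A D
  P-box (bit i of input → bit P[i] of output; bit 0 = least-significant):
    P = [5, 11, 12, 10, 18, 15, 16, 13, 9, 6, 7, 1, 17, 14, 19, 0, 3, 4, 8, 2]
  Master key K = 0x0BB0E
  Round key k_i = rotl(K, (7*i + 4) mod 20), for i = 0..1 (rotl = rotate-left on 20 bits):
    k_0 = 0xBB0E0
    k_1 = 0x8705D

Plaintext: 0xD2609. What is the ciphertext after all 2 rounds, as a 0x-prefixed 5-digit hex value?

s_0 = plaintext = 0xD2609
s_1 = Round(s_0, k_0) = 0x9206E
s_2 = Round(s_1, k_1) = 0xB5D1D

0xB5D1D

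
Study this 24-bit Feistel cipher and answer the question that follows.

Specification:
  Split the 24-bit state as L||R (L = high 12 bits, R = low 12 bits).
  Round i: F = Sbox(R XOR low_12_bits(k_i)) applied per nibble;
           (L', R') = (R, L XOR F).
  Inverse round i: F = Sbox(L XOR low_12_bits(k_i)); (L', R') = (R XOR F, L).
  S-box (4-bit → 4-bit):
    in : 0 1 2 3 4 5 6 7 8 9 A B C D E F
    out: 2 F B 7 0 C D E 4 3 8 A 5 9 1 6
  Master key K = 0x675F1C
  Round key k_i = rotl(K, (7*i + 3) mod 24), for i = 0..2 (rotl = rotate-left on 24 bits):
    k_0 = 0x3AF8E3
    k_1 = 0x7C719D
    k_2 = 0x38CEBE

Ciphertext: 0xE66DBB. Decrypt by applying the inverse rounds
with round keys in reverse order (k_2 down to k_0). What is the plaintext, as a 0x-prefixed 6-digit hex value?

0x19EFCD

s_0 = ciphertext = 0xE66DBB
s_1 = InvRound(s_0, k_2) = 0xF2FE66
s_2 = InvRound(s_1, k_1) = 0xFCDF2F
s_3 = InvRound(s_2, k_0) = 0x19EFCD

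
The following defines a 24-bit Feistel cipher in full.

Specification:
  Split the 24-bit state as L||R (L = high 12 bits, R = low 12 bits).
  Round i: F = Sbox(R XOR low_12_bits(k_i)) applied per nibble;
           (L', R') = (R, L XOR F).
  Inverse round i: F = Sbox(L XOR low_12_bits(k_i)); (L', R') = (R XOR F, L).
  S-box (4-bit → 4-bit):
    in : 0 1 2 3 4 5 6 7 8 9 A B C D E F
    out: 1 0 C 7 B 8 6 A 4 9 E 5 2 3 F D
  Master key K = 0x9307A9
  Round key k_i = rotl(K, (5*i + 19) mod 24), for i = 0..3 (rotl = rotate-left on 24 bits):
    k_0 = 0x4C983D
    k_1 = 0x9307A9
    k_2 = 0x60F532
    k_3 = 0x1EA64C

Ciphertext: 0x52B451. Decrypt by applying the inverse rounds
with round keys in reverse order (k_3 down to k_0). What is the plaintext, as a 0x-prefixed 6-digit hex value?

s_0 = ciphertext = 0x52B451
s_1 = InvRound(s_0, k_3) = 0x33B52B
s_2 = InvRound(s_1, k_2) = 0x33233B
s_3 = InvRound(s_2, k_1) = 0x8AE332
s_4 = InvRound(s_3, k_0) = 0x2A58AE

0x2A58AE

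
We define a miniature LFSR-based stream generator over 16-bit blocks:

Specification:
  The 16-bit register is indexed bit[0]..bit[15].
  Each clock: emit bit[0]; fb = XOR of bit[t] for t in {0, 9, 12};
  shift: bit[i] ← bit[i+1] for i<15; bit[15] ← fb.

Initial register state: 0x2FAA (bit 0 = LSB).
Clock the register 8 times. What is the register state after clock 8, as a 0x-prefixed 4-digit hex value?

0xCF2F

reg_0 = 0x2FAA
clock 1: out=0, reg = 0x97D5
clock 2: out=1, reg = 0xCBEA
clock 3: out=0, reg = 0xE5F5
clock 4: out=1, reg = 0xF2FA
clock 5: out=0, reg = 0x797D
clock 6: out=1, reg = 0x3CBE
clock 7: out=0, reg = 0x9E5F
clock 8: out=1, reg = 0xCF2F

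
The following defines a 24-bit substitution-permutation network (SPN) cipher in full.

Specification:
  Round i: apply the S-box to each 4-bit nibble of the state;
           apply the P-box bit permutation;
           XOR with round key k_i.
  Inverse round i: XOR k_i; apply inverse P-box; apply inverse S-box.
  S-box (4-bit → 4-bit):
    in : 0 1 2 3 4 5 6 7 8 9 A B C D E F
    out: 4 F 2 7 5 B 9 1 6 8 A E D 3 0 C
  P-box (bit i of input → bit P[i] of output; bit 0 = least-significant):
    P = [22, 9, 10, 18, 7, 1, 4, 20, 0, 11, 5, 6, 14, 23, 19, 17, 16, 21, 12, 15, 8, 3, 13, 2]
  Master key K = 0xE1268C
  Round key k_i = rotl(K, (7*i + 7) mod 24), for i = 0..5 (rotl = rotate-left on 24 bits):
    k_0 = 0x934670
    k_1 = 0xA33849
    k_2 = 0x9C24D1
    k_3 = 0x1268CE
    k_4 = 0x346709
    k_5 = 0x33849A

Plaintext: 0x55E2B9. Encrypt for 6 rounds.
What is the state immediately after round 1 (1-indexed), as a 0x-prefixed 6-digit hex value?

s_0 = plaintext = 0x55E2B9
s_1 = Round(s_0, k_0) = 0xA6CF6E
s_2 = Round(s_1, k_1) = 0xB8F8A5
s_3 = Round(s_2, k_2) = 0xE21EFF
s_4 = Round(s_3, k_3) = 0xAC2CDE
s_5 = Round(s_4, k_4) = 0xB5F7E6
s_6 = Round(s_5, k_5) = 0x5C2497

0xA6CF6E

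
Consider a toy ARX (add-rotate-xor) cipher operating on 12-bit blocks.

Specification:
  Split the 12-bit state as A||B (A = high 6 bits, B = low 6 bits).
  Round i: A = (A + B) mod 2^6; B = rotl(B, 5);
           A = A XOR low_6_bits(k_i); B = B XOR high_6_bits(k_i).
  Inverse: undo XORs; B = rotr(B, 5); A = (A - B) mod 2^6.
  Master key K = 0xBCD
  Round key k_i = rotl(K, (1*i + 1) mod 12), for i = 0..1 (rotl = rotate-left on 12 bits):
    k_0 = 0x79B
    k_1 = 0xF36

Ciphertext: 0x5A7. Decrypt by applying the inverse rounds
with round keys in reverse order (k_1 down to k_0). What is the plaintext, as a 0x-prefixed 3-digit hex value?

0x811

s_0 = ciphertext = 0x5A7
s_1 = InvRound(s_0, k_1) = 0xAB6
s_2 = InvRound(s_1, k_0) = 0x811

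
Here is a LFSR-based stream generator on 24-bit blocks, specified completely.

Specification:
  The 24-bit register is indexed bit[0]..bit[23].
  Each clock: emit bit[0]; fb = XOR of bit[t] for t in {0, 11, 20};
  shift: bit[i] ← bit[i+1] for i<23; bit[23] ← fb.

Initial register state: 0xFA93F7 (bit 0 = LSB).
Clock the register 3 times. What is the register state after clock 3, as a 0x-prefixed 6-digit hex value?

0x5F527E

reg_0 = 0xFA93F7
clock 1: out=1, reg = 0x7D49FB
clock 2: out=1, reg = 0xBEA4FD
clock 3: out=1, reg = 0x5F527E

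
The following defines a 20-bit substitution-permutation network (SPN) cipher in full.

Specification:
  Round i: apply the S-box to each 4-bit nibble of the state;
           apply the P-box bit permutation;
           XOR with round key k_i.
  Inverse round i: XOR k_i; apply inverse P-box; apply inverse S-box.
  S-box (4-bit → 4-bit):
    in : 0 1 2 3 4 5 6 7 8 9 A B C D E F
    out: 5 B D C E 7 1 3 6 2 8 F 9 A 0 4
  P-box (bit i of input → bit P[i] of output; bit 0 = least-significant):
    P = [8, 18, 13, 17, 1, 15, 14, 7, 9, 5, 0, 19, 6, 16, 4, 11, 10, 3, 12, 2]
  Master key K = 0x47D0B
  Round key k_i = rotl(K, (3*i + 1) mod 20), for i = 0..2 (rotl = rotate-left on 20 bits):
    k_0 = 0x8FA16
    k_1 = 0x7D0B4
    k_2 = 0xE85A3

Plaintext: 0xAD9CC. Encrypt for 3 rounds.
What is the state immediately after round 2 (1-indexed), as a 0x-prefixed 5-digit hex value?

0xF252B

s_0 = plaintext = 0xAD9CC
s_1 = Round(s_0, k_0) = 0xBF3B0
s_2 = Round(s_1, k_1) = 0xF252B
s_3 = Round(s_2, k_2) = 0x8FE50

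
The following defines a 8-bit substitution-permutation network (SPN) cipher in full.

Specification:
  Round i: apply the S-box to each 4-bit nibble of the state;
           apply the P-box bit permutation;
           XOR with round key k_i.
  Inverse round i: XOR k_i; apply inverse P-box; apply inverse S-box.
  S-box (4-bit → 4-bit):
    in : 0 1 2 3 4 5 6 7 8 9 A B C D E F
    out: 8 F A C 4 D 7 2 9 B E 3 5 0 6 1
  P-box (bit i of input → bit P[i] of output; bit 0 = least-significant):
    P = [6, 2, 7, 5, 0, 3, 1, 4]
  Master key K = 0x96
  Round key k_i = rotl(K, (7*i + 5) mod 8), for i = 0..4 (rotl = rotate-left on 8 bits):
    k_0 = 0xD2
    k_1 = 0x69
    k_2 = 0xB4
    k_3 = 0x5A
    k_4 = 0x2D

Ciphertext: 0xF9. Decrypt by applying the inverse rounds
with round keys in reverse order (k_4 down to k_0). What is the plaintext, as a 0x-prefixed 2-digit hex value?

s_0 = ciphertext = 0xF9
s_1 = InvRound(s_0, k_4) = 0x06
s_2 = InvRound(s_1, k_3) = 0x2B
s_3 = InvRound(s_2, k_2) = 0x1E
s_4 = InvRound(s_3, k_1) = 0x59
s_5 = InvRound(s_4, k_0) = 0x64

0x64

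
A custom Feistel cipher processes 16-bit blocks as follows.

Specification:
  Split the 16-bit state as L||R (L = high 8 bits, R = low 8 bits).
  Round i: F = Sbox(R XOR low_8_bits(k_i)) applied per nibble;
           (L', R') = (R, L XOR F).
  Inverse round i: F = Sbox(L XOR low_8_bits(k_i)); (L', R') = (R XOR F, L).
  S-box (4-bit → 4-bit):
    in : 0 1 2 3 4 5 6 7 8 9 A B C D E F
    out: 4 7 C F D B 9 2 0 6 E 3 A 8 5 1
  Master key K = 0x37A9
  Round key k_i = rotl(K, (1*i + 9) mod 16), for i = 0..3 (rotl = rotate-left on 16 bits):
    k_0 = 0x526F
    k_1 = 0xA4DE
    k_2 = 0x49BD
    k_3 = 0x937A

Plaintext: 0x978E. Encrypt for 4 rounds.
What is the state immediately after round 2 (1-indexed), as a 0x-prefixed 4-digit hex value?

0xC0FB

s_0 = plaintext = 0x978E
s_1 = Round(s_0, k_0) = 0x8EC0
s_2 = Round(s_1, k_1) = 0xC0FB
s_3 = Round(s_2, k_2) = 0xFB19
s_4 = Round(s_3, k_3) = 0x1964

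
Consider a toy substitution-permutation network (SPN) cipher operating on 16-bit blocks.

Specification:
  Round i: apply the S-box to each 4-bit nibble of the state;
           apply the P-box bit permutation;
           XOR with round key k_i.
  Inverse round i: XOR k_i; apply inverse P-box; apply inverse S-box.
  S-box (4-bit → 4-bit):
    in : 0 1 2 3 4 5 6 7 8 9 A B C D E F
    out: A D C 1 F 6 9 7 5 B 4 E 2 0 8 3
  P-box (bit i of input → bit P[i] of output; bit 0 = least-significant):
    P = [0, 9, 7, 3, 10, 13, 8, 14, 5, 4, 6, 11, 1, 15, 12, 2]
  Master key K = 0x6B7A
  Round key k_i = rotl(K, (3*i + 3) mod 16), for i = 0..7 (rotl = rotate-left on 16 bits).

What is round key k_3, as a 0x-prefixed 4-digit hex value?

0xA6B7

K = 0x6B7A
k_0 = rotl(K, (3*0+3) mod 16) = rotl(K, 3) = 0x5BD3
k_1 = rotl(K, (3*1+3) mod 16) = rotl(K, 6) = 0xDE9A
k_2 = rotl(K, (3*2+3) mod 16) = rotl(K, 9) = 0xF4D6
k_3 = rotl(K, (3*3+3) mod 16) = rotl(K, 12) = 0xA6B7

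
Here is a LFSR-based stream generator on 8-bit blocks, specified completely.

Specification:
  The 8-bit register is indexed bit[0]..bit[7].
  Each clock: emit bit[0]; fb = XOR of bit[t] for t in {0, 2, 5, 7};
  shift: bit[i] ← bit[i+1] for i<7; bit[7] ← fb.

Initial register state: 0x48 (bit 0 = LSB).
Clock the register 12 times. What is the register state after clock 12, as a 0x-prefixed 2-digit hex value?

reg_0 = 0x48
clock 1: out=0, reg = 0x24
clock 2: out=0, reg = 0x12
clock 3: out=0, reg = 0x09
clock 4: out=1, reg = 0x84
clock 5: out=0, reg = 0x42
clock 6: out=0, reg = 0x21
clock 7: out=1, reg = 0x10
clock 8: out=0, reg = 0x08
clock 9: out=0, reg = 0x04
clock 10: out=0, reg = 0x82
clock 11: out=0, reg = 0xC1
clock 12: out=1, reg = 0x60

0x60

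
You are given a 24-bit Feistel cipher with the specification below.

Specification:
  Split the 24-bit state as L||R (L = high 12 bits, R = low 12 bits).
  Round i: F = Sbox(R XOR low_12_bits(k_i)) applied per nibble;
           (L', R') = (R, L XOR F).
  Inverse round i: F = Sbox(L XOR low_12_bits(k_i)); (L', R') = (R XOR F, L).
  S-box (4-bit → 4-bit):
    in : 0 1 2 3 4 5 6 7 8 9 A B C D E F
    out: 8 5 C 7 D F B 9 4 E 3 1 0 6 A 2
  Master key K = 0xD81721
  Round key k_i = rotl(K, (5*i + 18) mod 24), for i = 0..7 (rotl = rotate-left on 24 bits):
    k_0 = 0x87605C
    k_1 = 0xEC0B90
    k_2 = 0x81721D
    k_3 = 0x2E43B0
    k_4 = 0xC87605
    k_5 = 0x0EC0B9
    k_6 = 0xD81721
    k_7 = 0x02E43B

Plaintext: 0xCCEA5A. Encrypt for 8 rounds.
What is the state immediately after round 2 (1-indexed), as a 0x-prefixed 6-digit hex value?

0xF45735

s_0 = plaintext = 0xCCEA5A
s_1 = Round(s_0, k_0) = 0xA5AF45
s_2 = Round(s_1, k_1) = 0xF45735
s_3 = Round(s_2, k_2) = 0x735081
s_4 = Round(s_3, k_3) = 0x081040
s_5 = Round(s_4, k_4) = 0x040B5E
s_6 = Round(s_5, k_5) = 0xB5E1E9
s_7 = Round(s_6, k_6) = 0x1E905A
s_8 = Round(s_7, k_7) = 0x05AC5C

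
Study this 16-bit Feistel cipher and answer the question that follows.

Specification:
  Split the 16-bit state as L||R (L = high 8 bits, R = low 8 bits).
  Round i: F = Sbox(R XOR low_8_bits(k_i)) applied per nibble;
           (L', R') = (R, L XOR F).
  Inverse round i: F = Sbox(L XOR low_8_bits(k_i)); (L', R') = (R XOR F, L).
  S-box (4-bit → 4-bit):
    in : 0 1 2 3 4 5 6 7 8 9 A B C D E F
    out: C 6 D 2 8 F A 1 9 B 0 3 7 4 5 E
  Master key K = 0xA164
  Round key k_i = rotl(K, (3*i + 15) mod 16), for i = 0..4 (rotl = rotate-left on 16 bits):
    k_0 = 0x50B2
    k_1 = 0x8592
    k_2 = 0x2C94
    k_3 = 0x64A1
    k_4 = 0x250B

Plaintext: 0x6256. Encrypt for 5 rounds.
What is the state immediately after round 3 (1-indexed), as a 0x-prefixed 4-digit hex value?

0x5F49

s_0 = plaintext = 0x6256
s_1 = Round(s_0, k_0) = 0x563A
s_2 = Round(s_1, k_1) = 0x3A5F
s_3 = Round(s_2, k_2) = 0x5F49
s_4 = Round(s_3, k_3) = 0x4906
s_5 = Round(s_4, k_4) = 0x068D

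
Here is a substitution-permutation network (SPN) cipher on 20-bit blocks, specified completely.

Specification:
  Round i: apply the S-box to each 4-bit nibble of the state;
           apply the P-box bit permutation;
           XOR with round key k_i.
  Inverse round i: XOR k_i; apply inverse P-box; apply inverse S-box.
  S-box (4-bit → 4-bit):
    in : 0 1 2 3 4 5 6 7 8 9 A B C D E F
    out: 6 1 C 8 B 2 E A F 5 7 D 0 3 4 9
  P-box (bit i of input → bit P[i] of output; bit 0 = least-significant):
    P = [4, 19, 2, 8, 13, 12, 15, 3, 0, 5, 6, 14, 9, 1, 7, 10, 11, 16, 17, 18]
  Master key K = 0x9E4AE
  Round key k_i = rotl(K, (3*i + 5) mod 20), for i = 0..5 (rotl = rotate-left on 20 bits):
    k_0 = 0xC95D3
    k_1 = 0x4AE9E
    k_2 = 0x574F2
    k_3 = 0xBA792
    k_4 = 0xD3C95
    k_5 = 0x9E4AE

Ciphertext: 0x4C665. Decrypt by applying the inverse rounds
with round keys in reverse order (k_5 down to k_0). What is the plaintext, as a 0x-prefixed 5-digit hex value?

s_0 = ciphertext = 0x4C665
s_1 = InvRound(s_0, k_5) = 0x7A9F5
s_2 = InvRound(s_1, k_4) = 0xE3007
s_3 = InvRound(s_2, k_3) = 0x7B10B
s_4 = InvRound(s_3, k_2) = 0xE282F
s_5 = InvRound(s_4, k_1) = 0xEBDED
s_6 = InvRound(s_5, k_0) = 0x955F9

0x955F9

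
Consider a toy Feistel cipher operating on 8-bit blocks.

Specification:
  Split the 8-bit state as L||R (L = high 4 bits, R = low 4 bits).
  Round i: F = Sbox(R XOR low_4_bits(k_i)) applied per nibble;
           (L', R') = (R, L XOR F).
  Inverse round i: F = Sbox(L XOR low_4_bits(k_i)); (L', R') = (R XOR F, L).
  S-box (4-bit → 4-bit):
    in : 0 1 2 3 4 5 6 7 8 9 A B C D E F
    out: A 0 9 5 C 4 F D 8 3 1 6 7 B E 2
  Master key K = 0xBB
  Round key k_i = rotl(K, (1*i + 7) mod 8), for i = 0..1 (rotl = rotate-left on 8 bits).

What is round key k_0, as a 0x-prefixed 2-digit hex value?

K = 0xBB
k_0 = rotl(K, (1*0+7) mod 8) = rotl(K, 7) = 0xDD

0xDD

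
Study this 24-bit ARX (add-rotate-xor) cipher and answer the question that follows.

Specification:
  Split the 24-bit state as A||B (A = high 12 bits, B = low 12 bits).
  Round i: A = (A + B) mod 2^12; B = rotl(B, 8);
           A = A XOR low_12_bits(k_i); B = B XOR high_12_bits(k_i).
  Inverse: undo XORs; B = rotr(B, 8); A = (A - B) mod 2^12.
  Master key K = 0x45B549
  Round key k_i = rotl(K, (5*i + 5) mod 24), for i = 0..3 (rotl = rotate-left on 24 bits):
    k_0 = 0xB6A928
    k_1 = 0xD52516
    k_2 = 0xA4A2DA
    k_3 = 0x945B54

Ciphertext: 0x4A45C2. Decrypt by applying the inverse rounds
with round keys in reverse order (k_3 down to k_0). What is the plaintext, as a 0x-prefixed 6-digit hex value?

s_0 = ciphertext = 0x4A45C2
s_1 = InvRound(s_0, k_3) = 0x77487C
s_2 = InvRound(s_1, k_2) = 0x24C362
s_3 = InvRound(s_2, k_1) = 0x44C30E
s_4 = InvRound(s_3, k_0) = 0x71C648

0x71C648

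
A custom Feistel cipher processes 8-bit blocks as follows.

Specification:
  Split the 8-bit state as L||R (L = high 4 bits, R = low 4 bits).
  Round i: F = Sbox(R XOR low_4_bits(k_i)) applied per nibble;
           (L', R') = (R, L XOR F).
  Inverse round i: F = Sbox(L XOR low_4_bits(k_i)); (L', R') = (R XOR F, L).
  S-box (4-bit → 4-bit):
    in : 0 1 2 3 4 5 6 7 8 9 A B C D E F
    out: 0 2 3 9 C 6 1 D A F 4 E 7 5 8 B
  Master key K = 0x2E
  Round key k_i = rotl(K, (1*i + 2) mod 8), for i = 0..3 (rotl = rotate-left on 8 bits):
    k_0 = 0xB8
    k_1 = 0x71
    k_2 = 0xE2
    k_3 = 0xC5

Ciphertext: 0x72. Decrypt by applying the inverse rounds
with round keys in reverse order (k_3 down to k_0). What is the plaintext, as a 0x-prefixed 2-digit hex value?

0xDA

s_0 = ciphertext = 0x72
s_1 = InvRound(s_0, k_3) = 0x17
s_2 = InvRound(s_1, k_2) = 0xE1
s_3 = InvRound(s_2, k_1) = 0xAE
s_4 = InvRound(s_3, k_0) = 0xDA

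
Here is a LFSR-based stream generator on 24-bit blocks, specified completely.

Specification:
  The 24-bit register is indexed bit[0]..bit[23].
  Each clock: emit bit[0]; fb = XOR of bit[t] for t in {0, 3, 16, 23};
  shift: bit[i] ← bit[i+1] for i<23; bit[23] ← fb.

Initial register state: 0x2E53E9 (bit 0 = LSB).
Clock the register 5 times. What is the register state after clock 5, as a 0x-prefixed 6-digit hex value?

0xB1729F

reg_0 = 0x2E53E9
clock 1: out=1, reg = 0x1729F4
clock 2: out=0, reg = 0x8B94FA
clock 3: out=0, reg = 0xC5CA7D
clock 4: out=1, reg = 0x62E53E
clock 5: out=0, reg = 0xB1729F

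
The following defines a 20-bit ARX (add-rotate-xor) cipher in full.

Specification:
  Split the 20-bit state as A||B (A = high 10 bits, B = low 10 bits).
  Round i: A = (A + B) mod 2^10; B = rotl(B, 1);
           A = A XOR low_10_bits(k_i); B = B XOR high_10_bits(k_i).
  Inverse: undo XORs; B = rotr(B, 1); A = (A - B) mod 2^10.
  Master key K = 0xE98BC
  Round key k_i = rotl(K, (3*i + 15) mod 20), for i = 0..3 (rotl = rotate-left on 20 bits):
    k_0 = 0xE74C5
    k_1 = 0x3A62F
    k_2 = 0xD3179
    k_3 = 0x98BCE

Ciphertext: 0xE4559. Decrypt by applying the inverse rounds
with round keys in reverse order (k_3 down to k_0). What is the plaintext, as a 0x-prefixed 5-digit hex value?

0x22E6E

s_0 = ciphertext = 0xE4559
s_1 = InvRound(s_0, k_3) = 0x30B9D
s_2 = InvRound(s_1, k_2) = 0xD4E68
s_3 = InvRound(s_2, k_1) = 0x8F340
s_4 = InvRound(s_3, k_0) = 0x22E6E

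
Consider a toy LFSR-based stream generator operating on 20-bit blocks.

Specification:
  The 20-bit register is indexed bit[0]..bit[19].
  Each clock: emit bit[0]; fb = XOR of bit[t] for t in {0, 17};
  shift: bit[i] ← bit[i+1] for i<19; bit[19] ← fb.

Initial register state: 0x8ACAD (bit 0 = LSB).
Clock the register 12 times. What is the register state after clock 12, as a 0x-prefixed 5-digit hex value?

0x1A18A

reg_0 = 0x8ACAD
clock 1: out=1, reg = 0xC5656
clock 2: out=0, reg = 0x62B2B
clock 3: out=1, reg = 0x31595
clock 4: out=1, reg = 0x18ACA
clock 5: out=0, reg = 0x0C565
clock 6: out=1, reg = 0x862B2
clock 7: out=0, reg = 0x43159
clock 8: out=1, reg = 0xA18AC
clock 9: out=0, reg = 0xD0C56
clock 10: out=0, reg = 0x6862B
clock 11: out=1, reg = 0x34315
clock 12: out=1, reg = 0x1A18A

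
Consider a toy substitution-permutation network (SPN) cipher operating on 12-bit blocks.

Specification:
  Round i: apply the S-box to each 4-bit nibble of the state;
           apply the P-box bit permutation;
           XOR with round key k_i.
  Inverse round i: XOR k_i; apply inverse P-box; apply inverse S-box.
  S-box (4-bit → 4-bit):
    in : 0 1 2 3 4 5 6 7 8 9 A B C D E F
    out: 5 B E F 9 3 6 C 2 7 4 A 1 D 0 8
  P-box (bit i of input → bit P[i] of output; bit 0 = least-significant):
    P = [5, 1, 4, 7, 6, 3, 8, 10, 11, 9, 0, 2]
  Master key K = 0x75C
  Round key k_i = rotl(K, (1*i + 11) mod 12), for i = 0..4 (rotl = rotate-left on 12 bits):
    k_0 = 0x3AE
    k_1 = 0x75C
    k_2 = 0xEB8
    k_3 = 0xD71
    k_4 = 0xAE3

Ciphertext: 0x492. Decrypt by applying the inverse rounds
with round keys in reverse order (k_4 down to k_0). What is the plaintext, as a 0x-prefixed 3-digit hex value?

0x171

s_0 = ciphertext = 0x492
s_1 = InvRound(s_0, k_4) = 0x940
s_2 = InvRound(s_1, k_3) = 0xAF0
s_3 = InvRound(s_2, k_2) = 0xE1E
s_4 = InvRound(s_3, k_1) = 0xC08
s_5 = InvRound(s_4, k_0) = 0x171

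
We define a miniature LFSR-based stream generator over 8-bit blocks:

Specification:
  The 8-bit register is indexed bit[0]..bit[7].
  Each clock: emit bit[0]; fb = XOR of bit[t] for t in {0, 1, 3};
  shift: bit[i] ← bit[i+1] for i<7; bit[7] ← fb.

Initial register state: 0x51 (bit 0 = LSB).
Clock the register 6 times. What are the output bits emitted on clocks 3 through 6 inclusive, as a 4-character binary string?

0010

reg_0 = 0x51
clock 1: out=1, reg = 0xA8
clock 2: out=0, reg = 0xD4
clock 3: out=0, reg = 0x6A
clock 4: out=0, reg = 0x35
clock 5: out=1, reg = 0x9A
clock 6: out=0, reg = 0x4D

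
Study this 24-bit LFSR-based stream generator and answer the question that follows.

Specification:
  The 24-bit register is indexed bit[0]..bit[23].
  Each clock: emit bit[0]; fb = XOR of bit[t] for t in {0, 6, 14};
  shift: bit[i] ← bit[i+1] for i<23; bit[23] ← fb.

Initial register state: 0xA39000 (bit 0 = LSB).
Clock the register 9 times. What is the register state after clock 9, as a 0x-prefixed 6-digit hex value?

reg_0 = 0xA39000
clock 1: out=0, reg = 0x51C800
clock 2: out=0, reg = 0xA8E400
clock 3: out=0, reg = 0xD47200
clock 4: out=0, reg = 0xEA3900
clock 5: out=0, reg = 0x751C80
clock 6: out=0, reg = 0x3A8E40
clock 7: out=0, reg = 0x9D4720
clock 8: out=0, reg = 0xCEA390
clock 9: out=0, reg = 0x6751C8

0x6751C8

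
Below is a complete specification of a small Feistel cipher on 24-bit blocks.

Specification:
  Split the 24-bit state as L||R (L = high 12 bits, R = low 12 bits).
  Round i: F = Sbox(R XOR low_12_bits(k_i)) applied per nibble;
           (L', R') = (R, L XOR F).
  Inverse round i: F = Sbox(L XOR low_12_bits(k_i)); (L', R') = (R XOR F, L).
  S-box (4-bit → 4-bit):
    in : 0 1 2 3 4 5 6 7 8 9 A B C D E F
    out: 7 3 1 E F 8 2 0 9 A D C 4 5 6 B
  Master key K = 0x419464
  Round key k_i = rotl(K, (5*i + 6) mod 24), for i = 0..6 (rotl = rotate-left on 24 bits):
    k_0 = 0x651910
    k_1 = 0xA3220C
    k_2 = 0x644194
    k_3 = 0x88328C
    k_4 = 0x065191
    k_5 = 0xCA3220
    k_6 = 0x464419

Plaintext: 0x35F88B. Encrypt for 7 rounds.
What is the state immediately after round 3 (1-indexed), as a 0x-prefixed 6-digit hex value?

s_0 = plaintext = 0x35F88B
s_1 = Round(s_0, k_0) = 0x88B0F3
s_2 = Round(s_1, k_1) = 0x0F3930
s_3 = Round(s_2, k_2) = 0x93092C
s_4 = Round(s_3, k_3) = 0x92C5E7
s_5 = Round(s_4, k_4) = 0x5E762E
s_6 = Round(s_5, k_5) = 0x62EA91
s_7 = Round(s_6, k_6) = 0xA910B7

0x93092C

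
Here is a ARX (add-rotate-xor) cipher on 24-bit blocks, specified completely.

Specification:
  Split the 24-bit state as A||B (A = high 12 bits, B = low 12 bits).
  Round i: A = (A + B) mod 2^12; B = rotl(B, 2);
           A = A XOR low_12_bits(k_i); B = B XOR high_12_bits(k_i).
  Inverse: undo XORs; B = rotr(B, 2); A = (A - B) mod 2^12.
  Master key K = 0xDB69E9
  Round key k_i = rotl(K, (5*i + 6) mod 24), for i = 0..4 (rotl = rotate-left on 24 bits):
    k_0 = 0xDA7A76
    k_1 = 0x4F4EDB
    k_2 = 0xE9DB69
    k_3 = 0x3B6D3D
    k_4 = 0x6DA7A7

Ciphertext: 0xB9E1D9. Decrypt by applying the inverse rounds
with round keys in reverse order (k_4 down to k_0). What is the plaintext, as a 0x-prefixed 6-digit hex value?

0xE6CB32

s_0 = ciphertext = 0xB9E1D9
s_1 = InvRound(s_0, k_4) = 0xE79DC0
s_2 = InvRound(s_1, k_3) = 0x7A7B9D
s_3 = InvRound(s_2, k_2) = 0xB8E140
s_4 = InvRound(s_3, k_1) = 0x3E816D
s_5 = InvRound(s_4, k_0) = 0xE6CB32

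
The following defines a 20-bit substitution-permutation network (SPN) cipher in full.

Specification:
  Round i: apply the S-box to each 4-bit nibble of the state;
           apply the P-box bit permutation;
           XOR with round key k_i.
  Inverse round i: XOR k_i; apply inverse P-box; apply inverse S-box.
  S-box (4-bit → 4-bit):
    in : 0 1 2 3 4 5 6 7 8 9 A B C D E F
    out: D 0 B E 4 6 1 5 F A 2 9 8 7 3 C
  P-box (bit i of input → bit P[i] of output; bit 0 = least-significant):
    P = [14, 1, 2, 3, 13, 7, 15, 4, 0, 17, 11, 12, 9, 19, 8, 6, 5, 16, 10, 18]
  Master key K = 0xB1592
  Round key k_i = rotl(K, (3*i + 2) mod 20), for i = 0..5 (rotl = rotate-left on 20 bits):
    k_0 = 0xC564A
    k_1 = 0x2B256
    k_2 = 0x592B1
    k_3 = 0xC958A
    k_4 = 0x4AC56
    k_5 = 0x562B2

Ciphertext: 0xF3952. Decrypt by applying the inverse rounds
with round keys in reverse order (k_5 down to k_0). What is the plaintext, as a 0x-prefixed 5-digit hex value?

s_0 = ciphertext = 0xF3952
s_1 = InvRound(s_0, k_5) = 0x683A6
s_2 = InvRound(s_1, k_4) = 0x70521
s_3 = InvRound(s_2, k_3) = 0xEA259
s_4 = InvRound(s_3, k_2) = 0xE99EC
s_5 = InvRound(s_4, k_1) = 0xBD429
s_6 = InvRound(s_5, k_0) = 0x2BE4A

0x2BE4A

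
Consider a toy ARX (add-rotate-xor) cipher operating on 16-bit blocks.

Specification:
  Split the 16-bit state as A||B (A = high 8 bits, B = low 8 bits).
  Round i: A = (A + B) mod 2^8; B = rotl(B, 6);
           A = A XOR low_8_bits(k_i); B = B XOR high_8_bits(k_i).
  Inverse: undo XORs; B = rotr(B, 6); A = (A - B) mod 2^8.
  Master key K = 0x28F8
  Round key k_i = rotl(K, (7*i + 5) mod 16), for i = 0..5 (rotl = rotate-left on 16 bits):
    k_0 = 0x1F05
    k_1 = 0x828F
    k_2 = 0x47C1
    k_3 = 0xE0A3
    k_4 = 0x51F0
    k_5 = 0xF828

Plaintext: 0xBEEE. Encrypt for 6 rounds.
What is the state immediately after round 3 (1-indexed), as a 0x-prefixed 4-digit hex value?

0xACAD

s_0 = plaintext = 0xBEEE
s_1 = Round(s_0, k_0) = 0xA9A4
s_2 = Round(s_1, k_1) = 0xC2AB
s_3 = Round(s_2, k_2) = 0xACAD
s_4 = Round(s_3, k_3) = 0xFA8B
s_5 = Round(s_4, k_4) = 0x75B3
s_6 = Round(s_5, k_5) = 0x0014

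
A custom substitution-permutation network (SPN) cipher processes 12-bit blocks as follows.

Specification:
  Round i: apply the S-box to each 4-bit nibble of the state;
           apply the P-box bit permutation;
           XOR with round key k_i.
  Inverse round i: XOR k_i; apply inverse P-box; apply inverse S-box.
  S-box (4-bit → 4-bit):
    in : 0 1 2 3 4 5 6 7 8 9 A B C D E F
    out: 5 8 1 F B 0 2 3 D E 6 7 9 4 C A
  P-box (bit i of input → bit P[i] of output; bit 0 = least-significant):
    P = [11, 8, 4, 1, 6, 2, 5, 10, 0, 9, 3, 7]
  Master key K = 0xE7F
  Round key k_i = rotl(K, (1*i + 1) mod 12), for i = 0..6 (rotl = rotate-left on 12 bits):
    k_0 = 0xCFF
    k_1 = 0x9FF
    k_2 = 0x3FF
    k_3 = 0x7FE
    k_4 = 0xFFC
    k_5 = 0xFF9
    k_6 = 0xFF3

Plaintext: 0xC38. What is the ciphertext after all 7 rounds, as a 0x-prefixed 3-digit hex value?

0x905

s_0 = plaintext = 0xC38
s_1 = Round(s_0, k_0) = 0x008
s_2 = Round(s_1, k_1) = 0x184
s_3 = Round(s_2, k_2) = 0xE1D
s_4 = Round(s_3, k_3) = 0x366
s_5 = Round(s_4, k_4) = 0xC71
s_6 = Round(s_5, k_5) = 0xF3E
s_7 = Round(s_6, k_6) = 0x905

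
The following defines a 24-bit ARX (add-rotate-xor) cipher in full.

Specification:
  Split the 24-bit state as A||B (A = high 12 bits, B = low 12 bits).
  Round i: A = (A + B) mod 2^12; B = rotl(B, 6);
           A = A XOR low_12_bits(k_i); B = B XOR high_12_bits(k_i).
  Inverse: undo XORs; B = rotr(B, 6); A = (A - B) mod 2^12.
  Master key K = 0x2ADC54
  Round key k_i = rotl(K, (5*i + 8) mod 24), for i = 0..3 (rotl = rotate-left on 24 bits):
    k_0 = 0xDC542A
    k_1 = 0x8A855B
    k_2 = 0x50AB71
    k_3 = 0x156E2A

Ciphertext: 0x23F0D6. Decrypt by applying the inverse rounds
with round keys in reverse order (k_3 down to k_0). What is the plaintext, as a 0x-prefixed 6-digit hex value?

s_0 = ciphertext = 0x23F0D6
s_1 = InvRound(s_0, k_3) = 0xC0F006
s_2 = InvRound(s_1, k_2) = 0x46A314
s_3 = InvRound(s_2, k_1) = 0x203F2E
s_4 = InvRound(s_3, k_0) = 0xB5EACB

0xB5EACB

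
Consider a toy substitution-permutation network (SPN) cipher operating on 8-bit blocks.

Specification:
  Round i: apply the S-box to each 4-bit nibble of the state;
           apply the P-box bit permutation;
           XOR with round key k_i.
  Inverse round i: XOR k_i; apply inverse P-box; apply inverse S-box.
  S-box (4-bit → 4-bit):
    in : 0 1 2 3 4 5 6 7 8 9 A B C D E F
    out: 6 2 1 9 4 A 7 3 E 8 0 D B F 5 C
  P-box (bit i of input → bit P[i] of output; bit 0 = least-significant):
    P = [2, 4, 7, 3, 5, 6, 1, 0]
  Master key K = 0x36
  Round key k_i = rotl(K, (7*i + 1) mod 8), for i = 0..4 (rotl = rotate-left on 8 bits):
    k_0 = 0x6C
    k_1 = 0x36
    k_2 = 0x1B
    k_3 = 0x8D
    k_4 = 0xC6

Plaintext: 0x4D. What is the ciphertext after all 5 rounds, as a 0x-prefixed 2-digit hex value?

0x5A

s_0 = plaintext = 0x4D
s_1 = Round(s_0, k_0) = 0xF2
s_2 = Round(s_1, k_1) = 0x31
s_3 = Round(s_2, k_2) = 0x2A
s_4 = Round(s_3, k_3) = 0xAD
s_5 = Round(s_4, k_4) = 0x5A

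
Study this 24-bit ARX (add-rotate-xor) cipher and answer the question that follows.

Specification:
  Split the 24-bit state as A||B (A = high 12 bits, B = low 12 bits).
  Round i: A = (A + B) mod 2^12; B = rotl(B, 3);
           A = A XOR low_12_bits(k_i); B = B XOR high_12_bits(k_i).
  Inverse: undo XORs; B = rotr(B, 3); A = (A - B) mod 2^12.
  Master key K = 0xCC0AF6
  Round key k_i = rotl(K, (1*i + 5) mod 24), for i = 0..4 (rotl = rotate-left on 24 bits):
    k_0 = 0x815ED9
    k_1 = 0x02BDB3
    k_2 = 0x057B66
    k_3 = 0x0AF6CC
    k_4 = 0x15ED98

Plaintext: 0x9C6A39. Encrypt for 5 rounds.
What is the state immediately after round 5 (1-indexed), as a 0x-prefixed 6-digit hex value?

0x5A2E3A

s_0 = plaintext = 0x9C6A39
s_1 = Round(s_0, k_0) = 0xD269D8
s_2 = Round(s_1, k_1) = 0xB4DEEF
s_3 = Round(s_2, k_2) = 0x15A728
s_4 = Round(s_3, k_3) = 0xE4E9EC
s_5 = Round(s_4, k_4) = 0x5A2E3A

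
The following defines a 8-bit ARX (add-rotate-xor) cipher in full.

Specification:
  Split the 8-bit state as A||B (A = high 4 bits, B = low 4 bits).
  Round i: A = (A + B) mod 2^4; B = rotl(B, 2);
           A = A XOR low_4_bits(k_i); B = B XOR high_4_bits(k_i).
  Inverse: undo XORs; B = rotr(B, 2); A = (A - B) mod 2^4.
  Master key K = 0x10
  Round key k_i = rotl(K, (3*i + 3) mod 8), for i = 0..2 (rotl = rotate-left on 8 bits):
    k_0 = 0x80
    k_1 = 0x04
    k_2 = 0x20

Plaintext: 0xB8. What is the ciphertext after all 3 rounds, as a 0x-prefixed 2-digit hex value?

0x38

s_0 = plaintext = 0xB8
s_1 = Round(s_0, k_0) = 0x3A
s_2 = Round(s_1, k_1) = 0x9A
s_3 = Round(s_2, k_2) = 0x38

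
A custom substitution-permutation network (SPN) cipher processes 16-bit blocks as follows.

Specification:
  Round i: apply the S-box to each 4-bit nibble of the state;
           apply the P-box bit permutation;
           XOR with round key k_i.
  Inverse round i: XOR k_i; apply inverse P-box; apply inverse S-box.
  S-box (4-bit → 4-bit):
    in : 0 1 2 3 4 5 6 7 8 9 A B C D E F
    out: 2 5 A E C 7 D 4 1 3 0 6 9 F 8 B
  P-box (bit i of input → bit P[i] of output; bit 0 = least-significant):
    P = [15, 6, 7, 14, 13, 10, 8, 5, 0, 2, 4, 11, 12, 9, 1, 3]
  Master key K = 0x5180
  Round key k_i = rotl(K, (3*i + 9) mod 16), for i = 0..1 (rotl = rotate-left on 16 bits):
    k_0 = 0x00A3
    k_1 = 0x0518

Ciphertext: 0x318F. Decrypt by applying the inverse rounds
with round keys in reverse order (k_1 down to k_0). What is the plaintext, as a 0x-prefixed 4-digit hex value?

0x8B3A

s_0 = ciphertext = 0x318F
s_1 = InvRound(s_0, k_1) = 0x1597
s_2 = InvRound(s_1, k_0) = 0x8B3A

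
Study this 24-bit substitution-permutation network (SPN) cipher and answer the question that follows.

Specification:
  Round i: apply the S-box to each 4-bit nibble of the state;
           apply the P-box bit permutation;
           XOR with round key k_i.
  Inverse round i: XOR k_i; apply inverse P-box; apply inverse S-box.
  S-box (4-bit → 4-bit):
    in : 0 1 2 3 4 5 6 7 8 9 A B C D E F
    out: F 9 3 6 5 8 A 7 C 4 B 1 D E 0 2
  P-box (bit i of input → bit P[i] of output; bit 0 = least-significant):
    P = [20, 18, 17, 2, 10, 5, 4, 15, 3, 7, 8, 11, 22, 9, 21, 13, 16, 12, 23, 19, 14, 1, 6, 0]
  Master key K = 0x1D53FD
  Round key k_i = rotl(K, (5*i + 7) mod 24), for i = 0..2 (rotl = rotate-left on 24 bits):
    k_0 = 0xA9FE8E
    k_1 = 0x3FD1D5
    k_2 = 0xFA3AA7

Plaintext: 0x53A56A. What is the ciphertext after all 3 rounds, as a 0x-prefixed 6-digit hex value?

0x1F4DEE

s_0 = plaintext = 0x53A56A
s_1 = Round(s_0, k_0) = 0x7D44AB
s_2 = Round(s_1, k_1) = 0xC704BF
s_3 = Round(s_2, k_2) = 0x1F4DEE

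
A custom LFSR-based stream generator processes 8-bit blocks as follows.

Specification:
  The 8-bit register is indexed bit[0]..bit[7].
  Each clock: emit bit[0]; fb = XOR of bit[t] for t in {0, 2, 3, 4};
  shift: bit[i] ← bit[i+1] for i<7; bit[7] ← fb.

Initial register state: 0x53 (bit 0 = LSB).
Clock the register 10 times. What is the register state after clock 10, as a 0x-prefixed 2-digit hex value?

0xF2

reg_0 = 0x53
clock 1: out=1, reg = 0x29
clock 2: out=1, reg = 0x14
clock 3: out=0, reg = 0x0A
clock 4: out=0, reg = 0x85
clock 5: out=1, reg = 0x42
clock 6: out=0, reg = 0x21
clock 7: out=1, reg = 0x90
clock 8: out=0, reg = 0xC8
clock 9: out=0, reg = 0xE4
clock 10: out=0, reg = 0xF2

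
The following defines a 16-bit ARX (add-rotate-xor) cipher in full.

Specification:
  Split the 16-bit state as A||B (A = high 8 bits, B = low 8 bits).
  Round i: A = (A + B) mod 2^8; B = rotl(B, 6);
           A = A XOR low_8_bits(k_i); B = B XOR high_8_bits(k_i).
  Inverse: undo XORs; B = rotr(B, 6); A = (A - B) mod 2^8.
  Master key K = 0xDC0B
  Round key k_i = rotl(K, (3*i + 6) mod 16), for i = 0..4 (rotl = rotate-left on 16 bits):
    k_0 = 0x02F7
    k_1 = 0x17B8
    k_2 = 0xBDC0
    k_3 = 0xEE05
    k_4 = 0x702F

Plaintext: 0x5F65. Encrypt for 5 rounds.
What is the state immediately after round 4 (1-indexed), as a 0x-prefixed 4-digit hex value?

0x019D

s_0 = plaintext = 0x5F65
s_1 = Round(s_0, k_0) = 0x335B
s_2 = Round(s_1, k_1) = 0x36C1
s_3 = Round(s_2, k_2) = 0x37CD
s_4 = Round(s_3, k_3) = 0x019D
s_5 = Round(s_4, k_4) = 0xB117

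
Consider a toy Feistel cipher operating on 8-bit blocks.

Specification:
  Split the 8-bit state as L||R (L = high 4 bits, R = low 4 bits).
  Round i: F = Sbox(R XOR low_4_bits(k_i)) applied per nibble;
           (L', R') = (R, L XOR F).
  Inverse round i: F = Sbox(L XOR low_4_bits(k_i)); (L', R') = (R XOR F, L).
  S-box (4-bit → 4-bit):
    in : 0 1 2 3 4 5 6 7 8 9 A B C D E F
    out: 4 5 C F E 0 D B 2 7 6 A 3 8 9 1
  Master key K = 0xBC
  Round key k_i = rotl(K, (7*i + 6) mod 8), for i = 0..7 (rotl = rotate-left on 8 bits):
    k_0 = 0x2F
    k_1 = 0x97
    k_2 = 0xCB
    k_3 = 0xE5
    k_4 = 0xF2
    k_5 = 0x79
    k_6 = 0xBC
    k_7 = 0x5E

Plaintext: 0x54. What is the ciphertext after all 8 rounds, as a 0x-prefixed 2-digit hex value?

0x53

s_0 = plaintext = 0x54
s_1 = Round(s_0, k_0) = 0x4F
s_2 = Round(s_1, k_1) = 0xF6
s_3 = Round(s_2, k_2) = 0x67
s_4 = Round(s_3, k_3) = 0x7A
s_5 = Round(s_4, k_4) = 0xA5
s_6 = Round(s_5, k_5) = 0x59
s_7 = Round(s_6, k_6) = 0x95
s_8 = Round(s_7, k_7) = 0x53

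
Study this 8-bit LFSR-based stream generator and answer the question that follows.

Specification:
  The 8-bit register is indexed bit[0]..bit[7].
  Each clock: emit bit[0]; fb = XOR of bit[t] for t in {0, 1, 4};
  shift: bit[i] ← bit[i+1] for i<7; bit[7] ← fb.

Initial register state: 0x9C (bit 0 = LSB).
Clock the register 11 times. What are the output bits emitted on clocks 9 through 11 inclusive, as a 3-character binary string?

110

reg_0 = 0x9C
clock 1: out=0, reg = 0xCE
clock 2: out=0, reg = 0xE7
clock 3: out=1, reg = 0x73
clock 4: out=1, reg = 0xB9
clock 5: out=1, reg = 0x5C
clock 6: out=0, reg = 0xAE
clock 7: out=0, reg = 0xD7
clock 8: out=1, reg = 0xEB
clock 9: out=1, reg = 0x75
clock 10: out=1, reg = 0x3A
clock 11: out=0, reg = 0x1D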